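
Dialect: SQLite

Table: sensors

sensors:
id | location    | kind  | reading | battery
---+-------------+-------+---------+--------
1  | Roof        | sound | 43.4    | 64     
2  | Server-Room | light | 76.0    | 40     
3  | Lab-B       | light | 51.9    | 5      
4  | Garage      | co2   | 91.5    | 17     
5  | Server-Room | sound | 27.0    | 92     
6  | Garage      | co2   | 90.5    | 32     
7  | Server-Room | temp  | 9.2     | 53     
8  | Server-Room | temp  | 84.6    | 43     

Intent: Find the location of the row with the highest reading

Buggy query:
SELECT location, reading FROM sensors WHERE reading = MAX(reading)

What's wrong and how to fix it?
Bug: MAX(reading) is an aggregate and cannot be used directly in WHERE

Fix: Use a subquery: WHERE reading = (SELECT MAX(reading) FROM sensors)

Corrected query:
SELECT location, reading FROM sensors WHERE reading = (SELECT MAX(reading) FROM sensors)

Result:
location | reading
---------+--------
Garage   | 91.5   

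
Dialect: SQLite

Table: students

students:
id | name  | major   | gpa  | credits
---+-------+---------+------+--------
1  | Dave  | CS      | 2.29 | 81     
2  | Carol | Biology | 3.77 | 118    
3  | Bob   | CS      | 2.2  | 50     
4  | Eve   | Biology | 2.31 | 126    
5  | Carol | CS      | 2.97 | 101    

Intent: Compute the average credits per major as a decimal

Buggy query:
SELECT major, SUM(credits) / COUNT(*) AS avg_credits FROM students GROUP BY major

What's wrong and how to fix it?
Bug: SUM(credits) and COUNT(*) are both integers; the division truncates the fractional part

Fix: Multiply by 1.0 (or CAST to REAL) to force floating-point division

Corrected query:
SELECT major, SUM(credits) * 1.0 / COUNT(*) AS avg_credits FROM students GROUP BY major

Result:
major   | avg_credits
--------+------------
Biology | 122        
CS      | 77.333333  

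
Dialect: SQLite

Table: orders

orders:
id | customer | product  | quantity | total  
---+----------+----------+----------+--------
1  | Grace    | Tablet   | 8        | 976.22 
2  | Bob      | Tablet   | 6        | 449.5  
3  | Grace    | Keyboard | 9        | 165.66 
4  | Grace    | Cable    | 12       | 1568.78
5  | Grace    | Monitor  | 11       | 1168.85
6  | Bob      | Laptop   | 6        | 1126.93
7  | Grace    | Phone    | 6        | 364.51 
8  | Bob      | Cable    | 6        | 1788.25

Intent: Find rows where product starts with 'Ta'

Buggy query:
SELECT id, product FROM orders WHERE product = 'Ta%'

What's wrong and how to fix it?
Bug: '=' compares the literal string including the % character; pattern matching needs LIKE

Fix: Replace '=' with LIKE so 'Ta%' is treated as a pattern

Corrected query:
SELECT id, product FROM orders WHERE product LIKE 'Ta%'

Result:
id | product
---+--------
1  | Tablet 
2  | Tablet 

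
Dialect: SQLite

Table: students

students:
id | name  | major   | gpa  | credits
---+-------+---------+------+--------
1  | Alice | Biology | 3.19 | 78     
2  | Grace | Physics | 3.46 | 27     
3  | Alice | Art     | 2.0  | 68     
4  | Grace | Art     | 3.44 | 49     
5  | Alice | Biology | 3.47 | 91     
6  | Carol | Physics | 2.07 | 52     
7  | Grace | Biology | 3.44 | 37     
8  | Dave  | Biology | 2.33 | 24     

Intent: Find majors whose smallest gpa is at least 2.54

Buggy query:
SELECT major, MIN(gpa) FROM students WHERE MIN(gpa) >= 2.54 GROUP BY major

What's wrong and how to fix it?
Bug: MIN() in WHERE is a misuse of aggregate

Fix: Replace WHERE with HAVING after the GROUP BY

Corrected query:
SELECT major, MIN(gpa) FROM students GROUP BY major HAVING MIN(gpa) >= 2.54

Result:
(no rows)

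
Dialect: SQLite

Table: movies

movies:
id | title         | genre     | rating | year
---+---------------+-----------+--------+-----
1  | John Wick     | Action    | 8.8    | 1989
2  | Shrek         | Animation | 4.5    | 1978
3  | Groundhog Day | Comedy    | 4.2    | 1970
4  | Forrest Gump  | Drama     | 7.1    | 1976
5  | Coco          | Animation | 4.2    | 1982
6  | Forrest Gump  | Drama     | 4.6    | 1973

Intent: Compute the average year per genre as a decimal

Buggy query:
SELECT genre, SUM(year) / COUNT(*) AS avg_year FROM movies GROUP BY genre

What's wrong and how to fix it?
Bug: Both operands are integers, so '/' performs integer division and truncates

Fix: Cast one side to REAL so the division keeps the fractional part

Corrected query:
SELECT genre, SUM(year) * 1.0 / COUNT(*) AS avg_year FROM movies GROUP BY genre

Result:
genre     | avg_year
----------+---------
Action    | 1989    
Animation | 1980    
Comedy    | 1970    
Drama     | 1974.5  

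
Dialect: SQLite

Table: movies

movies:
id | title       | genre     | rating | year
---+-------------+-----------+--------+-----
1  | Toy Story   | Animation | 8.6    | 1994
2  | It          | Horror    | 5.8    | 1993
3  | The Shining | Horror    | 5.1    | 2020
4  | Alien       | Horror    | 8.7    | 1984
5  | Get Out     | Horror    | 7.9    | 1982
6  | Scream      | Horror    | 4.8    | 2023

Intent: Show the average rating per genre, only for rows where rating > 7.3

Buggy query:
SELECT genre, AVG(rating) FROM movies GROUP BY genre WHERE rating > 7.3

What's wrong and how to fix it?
Bug: WHERE cannot follow GROUP BY

Fix: Move the WHERE clause before GROUP BY

Corrected query:
SELECT genre, AVG(rating) FROM movies WHERE rating > 7.3 GROUP BY genre

Result:
genre     | AVG(rating)
----------+------------
Animation | 8.6        
Horror    | 8.3        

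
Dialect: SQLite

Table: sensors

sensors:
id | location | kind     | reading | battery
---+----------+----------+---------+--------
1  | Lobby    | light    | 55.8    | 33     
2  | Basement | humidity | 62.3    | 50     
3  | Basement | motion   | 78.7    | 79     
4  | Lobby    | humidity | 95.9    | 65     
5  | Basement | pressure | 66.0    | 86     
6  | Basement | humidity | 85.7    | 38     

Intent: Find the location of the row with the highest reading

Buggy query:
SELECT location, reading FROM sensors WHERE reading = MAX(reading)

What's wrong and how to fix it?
Bug: WHERE is evaluated per row; an aggregate over the whole table isn't defined there

Fix: Use a subquery: WHERE reading = (SELECT MAX(reading) FROM sensors)

Corrected query:
SELECT location, reading FROM sensors WHERE reading = (SELECT MAX(reading) FROM sensors)

Result:
location | reading
---------+--------
Lobby    | 95.9   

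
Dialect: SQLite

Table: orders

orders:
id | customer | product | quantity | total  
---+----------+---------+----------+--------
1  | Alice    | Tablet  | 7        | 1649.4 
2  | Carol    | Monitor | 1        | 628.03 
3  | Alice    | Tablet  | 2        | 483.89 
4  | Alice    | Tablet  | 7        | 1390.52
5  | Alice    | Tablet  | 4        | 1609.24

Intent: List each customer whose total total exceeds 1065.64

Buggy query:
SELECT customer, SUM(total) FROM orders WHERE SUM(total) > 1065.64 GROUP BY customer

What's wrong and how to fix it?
Bug: WHERE runs before GROUP BY, so aggregates aren't available there

Fix: Move the aggregate condition to a HAVING clause

Corrected query:
SELECT customer, SUM(total) FROM orders GROUP BY customer HAVING SUM(total) > 1065.64

Result:
customer | SUM(total)
---------+-----------
Alice    | 5133.05   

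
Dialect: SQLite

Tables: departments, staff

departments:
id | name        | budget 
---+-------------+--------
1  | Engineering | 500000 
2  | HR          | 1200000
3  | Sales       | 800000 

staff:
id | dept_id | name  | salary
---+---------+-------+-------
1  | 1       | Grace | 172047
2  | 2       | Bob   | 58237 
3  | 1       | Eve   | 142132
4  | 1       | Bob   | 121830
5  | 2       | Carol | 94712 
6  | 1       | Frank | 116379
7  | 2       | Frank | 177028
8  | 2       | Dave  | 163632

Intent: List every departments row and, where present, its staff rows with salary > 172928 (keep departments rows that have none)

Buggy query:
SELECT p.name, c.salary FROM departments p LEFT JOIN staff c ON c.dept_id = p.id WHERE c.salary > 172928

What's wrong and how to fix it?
Bug: A WHERE condition on the right-hand table after LEFT JOIN drops unmatched parents

Fix: Move the right-table condition into the ON clause so unmatched parents are kept

Corrected query:
SELECT p.name, c.salary FROM departments p LEFT JOIN staff c ON c.dept_id = p.id AND c.salary > 172928

Result:
name        | salary
------------+-------
Engineering | NULL  
HR          | 177028
Sales       | NULL  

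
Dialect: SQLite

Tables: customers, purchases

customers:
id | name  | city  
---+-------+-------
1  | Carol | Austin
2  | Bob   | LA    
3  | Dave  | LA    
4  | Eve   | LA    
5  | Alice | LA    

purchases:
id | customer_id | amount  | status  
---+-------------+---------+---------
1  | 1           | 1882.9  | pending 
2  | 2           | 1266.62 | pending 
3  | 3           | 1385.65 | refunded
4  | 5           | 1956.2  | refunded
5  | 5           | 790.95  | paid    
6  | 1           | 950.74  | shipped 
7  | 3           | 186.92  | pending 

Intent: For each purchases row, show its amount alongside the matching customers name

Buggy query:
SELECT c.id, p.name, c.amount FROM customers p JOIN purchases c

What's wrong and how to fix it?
Bug: JOIN with no ON clause produces a cartesian product; every purchases row pairs with every customers row

Fix: Add ON c.customer_id = p.id to the JOIN

Corrected query:
SELECT c.id, p.name, c.amount FROM customers p JOIN purchases c ON c.customer_id = p.id

Result:
id | name  | amount 
---+-------+--------
1  | Carol | 1882.9 
2  | Bob   | 1266.62
3  | Dave  | 1385.65
4  | Alice | 1956.2 
5  | Alice | 790.95 
6  | Carol | 950.74 
7  | Dave  | 186.92 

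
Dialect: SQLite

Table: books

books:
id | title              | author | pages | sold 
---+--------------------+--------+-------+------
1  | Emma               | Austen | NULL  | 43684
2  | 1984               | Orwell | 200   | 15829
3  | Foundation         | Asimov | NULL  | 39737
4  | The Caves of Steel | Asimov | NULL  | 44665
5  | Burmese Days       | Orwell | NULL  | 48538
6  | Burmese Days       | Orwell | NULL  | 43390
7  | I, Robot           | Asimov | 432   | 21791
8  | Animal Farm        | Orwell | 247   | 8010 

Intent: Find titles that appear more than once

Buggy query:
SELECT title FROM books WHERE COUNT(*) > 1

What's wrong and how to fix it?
Bug: COUNT(*) is an aggregate and cannot be used in WHERE

Fix: GROUP BY title, then filter groups with HAVING COUNT(*) > 1

Corrected query:
SELECT title FROM books GROUP BY title HAVING COUNT(*) > 1

Result:
title       
------------
Burmese Days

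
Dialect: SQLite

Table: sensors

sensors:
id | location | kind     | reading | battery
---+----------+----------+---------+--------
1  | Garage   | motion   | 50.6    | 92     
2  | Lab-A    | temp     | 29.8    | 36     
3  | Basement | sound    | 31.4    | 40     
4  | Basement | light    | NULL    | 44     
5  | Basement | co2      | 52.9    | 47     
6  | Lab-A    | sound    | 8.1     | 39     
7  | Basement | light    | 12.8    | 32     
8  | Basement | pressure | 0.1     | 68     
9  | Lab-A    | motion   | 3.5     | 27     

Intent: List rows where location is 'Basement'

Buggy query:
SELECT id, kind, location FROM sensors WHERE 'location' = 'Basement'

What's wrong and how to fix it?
Bug: 'location' in single quotes is a string literal, not the column; the comparison is literal-vs-literal and never true

Fix: Remove the quotes around the column name (or use double quotes for an identifier)

Corrected query:
SELECT id, kind, location FROM sensors WHERE location = 'Basement'

Result:
id | kind     | location
---+----------+---------
3  | sound    | Basement
4  | light    | Basement
5  | co2      | Basement
7  | light    | Basement
8  | pressure | Basement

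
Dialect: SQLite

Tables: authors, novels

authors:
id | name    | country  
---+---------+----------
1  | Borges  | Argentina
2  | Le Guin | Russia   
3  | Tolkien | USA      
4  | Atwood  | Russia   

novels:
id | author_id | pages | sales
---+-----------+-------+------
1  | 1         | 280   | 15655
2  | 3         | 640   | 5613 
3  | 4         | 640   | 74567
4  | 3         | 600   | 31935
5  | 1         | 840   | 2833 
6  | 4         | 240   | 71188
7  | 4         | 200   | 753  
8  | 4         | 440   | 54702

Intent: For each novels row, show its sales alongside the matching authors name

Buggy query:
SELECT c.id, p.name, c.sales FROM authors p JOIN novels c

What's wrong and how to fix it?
Bug: Missing join condition: each novels row is matched to all authors rows instead of just its own

Fix: Add ON c.author_id = p.id to the JOIN

Corrected query:
SELECT c.id, p.name, c.sales FROM authors p JOIN novels c ON c.author_id = p.id

Result:
id | name    | sales
---+---------+------
1  | Borges  | 15655
2  | Tolkien | 5613 
3  | Atwood  | 74567
4  | Tolkien | 31935
5  | Borges  | 2833 
6  | Atwood  | 71188
7  | Atwood  | 753  
8  | Atwood  | 54702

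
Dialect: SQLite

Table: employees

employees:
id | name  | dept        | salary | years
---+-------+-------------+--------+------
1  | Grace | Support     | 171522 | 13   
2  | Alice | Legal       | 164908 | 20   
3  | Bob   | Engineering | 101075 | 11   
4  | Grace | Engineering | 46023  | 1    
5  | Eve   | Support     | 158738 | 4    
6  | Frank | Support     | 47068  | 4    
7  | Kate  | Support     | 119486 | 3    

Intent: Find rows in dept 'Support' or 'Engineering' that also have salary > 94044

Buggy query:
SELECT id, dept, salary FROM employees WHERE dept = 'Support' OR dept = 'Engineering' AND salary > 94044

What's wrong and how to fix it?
Bug: Without parentheses, AND is evaluated before OR, so the salary filter only applies to the 'Engineering' branch

Fix: Group the OR with parentheses (or use IN), then AND the threshold

Corrected query:
SELECT id, dept, salary FROM employees WHERE (dept = 'Support' OR dept = 'Engineering') AND salary > 94044

Result:
id | dept        | salary
---+-------------+-------
1  | Support     | 171522
3  | Engineering | 101075
5  | Support     | 158738
7  | Support     | 119486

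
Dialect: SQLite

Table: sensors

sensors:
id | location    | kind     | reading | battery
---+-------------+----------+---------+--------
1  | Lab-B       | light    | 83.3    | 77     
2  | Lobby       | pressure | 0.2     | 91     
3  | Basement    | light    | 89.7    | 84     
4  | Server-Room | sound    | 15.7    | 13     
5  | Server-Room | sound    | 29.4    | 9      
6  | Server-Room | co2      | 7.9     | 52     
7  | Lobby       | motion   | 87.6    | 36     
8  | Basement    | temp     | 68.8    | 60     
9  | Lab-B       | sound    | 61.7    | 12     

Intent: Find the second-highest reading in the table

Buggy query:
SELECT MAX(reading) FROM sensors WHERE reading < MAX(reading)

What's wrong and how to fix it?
Bug: The inner MAX is an aggregate inside WHERE, which is not allowed

Fix: Put the inner MAX in a scalar subquery

Corrected query:
SELECT MAX(reading) FROM sensors WHERE reading < (SELECT MAX(reading) FROM sensors)

Result:
MAX(reading)
------------
87.6        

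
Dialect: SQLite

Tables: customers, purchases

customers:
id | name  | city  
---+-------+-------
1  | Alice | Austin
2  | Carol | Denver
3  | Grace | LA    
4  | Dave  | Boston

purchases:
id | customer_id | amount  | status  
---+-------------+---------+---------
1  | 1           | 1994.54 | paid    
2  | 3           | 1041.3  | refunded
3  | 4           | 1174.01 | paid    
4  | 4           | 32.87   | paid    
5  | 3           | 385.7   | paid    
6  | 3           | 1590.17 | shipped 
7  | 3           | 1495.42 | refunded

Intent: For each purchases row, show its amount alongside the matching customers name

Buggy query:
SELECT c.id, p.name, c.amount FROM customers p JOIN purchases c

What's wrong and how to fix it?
Bug: JOIN with no ON clause produces a cartesian product; every purchases row pairs with every customers row

Fix: Specify the join condition linking the foreign key to the parent id

Corrected query:
SELECT c.id, p.name, c.amount FROM customers p JOIN purchases c ON c.customer_id = p.id

Result:
id | name  | amount 
---+-------+--------
1  | Alice | 1994.54
2  | Grace | 1041.3 
3  | Dave  | 1174.01
4  | Dave  | 32.87  
5  | Grace | 385.7  
6  | Grace | 1590.17
7  | Grace | 1495.42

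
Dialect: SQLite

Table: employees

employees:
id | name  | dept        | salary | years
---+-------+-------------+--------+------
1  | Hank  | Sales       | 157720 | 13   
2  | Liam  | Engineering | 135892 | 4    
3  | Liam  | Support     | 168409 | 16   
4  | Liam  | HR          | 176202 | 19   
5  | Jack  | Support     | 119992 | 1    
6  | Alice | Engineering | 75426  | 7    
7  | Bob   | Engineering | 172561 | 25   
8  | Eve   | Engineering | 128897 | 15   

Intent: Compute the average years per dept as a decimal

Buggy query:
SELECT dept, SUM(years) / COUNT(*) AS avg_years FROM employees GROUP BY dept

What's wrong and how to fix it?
Bug: Both operands are integers, so '/' performs integer division and truncates

Fix: Multiply by 1.0 (or CAST to REAL) to force floating-point division

Corrected query:
SELECT dept, SUM(years) * 1.0 / COUNT(*) AS avg_years FROM employees GROUP BY dept

Result:
dept        | avg_years
------------+----------
Engineering | 12.75    
HR          | 19       
Sales       | 13       
Support     | 8.5      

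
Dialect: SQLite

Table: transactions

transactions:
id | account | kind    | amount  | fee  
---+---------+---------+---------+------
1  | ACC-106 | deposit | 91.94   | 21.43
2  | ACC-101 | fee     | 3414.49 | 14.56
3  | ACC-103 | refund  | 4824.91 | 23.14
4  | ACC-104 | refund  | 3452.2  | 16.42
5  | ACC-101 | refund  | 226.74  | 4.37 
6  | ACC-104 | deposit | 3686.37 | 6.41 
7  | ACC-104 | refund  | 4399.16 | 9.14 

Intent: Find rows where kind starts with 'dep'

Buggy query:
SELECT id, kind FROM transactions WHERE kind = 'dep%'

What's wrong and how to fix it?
Bug: '=' compares the literal string including the % character; pattern matching needs LIKE

Fix: Replace '=' with LIKE so 'dep%' is treated as a pattern

Corrected query:
SELECT id, kind FROM transactions WHERE kind LIKE 'dep%'

Result:
id | kind   
---+--------
1  | deposit
6  | deposit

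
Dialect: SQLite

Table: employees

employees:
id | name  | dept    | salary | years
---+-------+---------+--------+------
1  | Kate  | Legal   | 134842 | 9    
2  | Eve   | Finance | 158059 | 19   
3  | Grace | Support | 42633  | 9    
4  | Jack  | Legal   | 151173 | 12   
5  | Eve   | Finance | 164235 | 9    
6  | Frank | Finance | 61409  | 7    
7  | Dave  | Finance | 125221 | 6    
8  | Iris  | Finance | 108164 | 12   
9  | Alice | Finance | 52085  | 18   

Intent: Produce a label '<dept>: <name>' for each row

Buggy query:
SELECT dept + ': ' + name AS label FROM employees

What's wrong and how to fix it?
Bug: SQLite uses || for string concatenation; + coerces text to numbers (yielding 0)

Fix: Replace + with || to concatenate text

Corrected query:
SELECT dept || ': ' || name AS label FROM employees

Result:
label         
--------------
Legal: Kate   
Finance: Eve  
Support: Grace
Legal: Jack   
Finance: Eve  
Finance: Frank
Finance: Dave 
Finance: Iris 
Finance: Alice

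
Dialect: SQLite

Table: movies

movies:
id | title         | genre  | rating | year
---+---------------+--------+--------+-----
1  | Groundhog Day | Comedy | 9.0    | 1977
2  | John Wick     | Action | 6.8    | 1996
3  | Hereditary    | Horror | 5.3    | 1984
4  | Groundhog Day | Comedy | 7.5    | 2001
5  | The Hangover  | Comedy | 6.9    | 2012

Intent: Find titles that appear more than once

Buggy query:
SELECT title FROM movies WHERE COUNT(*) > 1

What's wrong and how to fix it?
Bug: COUNT(*) is an aggregate and cannot be used in WHERE

Fix: GROUP BY title, then filter groups with HAVING COUNT(*) > 1

Corrected query:
SELECT title FROM movies GROUP BY title HAVING COUNT(*) > 1

Result:
title        
-------------
Groundhog Day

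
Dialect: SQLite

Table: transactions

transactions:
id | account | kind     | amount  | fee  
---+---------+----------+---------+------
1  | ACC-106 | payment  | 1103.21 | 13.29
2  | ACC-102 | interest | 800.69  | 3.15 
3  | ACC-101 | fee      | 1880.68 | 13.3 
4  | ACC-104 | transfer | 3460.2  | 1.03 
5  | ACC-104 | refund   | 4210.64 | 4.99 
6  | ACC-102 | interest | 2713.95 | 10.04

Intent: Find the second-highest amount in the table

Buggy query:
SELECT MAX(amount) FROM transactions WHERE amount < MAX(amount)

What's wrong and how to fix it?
Bug: The inner MAX is an aggregate inside WHERE, which is not allowed

Fix: Compute the overall MAX in a subquery, then take MAX of rows below it

Corrected query:
SELECT MAX(amount) FROM transactions WHERE amount < (SELECT MAX(amount) FROM transactions)

Result:
MAX(amount)
-----------
3460.2     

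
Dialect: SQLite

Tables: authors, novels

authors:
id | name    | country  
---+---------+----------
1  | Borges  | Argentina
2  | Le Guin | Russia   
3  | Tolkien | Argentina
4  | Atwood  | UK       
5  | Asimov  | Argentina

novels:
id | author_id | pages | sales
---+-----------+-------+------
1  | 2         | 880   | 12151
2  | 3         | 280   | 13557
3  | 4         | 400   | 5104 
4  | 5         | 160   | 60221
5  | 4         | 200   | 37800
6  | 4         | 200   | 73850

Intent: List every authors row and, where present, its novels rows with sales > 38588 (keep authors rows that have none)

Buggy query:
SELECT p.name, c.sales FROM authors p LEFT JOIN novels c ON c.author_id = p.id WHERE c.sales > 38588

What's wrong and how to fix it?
Bug: A WHERE condition on the right-hand table after LEFT JOIN drops unmatched parents

Fix: Put 'c.sales > 38588' in the JOIN's ON clause instead of WHERE

Corrected query:
SELECT p.name, c.sales FROM authors p LEFT JOIN novels c ON c.author_id = p.id AND c.sales > 38588

Result:
name    | sales
--------+------
Borges  | NULL 
Le Guin | NULL 
Tolkien | NULL 
Atwood  | 73850
Asimov  | 60221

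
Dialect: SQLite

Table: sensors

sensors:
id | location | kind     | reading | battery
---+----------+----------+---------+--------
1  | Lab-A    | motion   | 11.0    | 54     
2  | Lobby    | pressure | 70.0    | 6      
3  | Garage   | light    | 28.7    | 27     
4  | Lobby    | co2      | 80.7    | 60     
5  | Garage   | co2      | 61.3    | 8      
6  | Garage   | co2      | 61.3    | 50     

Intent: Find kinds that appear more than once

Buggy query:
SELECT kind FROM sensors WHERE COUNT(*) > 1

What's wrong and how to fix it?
Bug: COUNT(*) is an aggregate and cannot be used in WHERE

Fix: Group first, then use HAVING for the count condition

Corrected query:
SELECT kind FROM sensors GROUP BY kind HAVING COUNT(*) > 1

Result:
kind
----
co2 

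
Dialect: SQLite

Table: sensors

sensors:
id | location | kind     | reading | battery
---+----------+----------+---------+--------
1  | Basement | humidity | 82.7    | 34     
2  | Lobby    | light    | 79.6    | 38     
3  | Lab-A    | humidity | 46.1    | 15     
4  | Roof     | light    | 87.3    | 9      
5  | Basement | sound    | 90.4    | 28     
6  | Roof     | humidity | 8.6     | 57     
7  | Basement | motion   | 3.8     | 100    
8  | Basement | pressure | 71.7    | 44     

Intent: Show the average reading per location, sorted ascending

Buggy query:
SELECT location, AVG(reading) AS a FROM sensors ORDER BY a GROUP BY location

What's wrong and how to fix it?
Bug: GROUP BY must precede ORDER BY

Fix: Reorder: SELECT … FROM … GROUP BY … ORDER BY …

Corrected query:
SELECT location, AVG(reading) AS a FROM sensors GROUP BY location ORDER BY a

Result:
location | a    
---------+------
Lab-A    | 46.1 
Roof     | 47.95
Basement | 62.15
Lobby    | 79.6 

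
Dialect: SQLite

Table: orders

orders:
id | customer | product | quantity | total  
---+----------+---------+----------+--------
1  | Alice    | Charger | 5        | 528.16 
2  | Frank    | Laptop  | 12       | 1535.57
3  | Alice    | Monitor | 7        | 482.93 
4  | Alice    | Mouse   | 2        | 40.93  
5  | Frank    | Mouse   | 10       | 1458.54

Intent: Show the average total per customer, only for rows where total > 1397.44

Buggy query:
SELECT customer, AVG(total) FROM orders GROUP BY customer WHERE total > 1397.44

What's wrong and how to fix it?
Bug: WHERE cannot follow GROUP BY

Fix: Place WHERE between FROM and GROUP BY

Corrected query:
SELECT customer, AVG(total) FROM orders WHERE total > 1397.44 GROUP BY customer

Result:
customer | AVG(total)
---------+-----------
Frank    | 1497.055  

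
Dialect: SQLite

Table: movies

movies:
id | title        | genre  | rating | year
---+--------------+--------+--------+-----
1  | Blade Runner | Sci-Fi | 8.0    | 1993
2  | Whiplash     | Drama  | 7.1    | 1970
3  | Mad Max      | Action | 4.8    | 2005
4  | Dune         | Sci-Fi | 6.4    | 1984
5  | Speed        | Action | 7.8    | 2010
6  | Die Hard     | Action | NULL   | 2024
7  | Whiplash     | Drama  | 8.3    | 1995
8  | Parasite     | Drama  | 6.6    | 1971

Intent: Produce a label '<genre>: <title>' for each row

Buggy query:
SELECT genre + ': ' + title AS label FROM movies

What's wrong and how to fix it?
Bug: '+' is numeric addition; on text columns SQLite converts them to 0 instead of concatenating

Fix: Replace + with || to concatenate text

Corrected query:
SELECT genre || ': ' || title AS label FROM movies

Result:
label               
--------------------
Sci-Fi: Blade Runner
Drama: Whiplash     
Action: Mad Max     
Sci-Fi: Dune        
Action: Speed       
Action: Die Hard    
Drama: Whiplash     
Drama: Parasite     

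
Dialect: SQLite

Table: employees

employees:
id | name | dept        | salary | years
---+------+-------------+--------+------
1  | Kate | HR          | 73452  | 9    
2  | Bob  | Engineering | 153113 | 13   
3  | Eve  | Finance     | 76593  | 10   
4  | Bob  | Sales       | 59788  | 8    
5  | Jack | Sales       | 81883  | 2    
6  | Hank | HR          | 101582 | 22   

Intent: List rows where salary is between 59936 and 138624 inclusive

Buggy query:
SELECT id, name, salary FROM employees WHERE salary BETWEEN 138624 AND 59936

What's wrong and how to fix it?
Bug: The bounds are reversed; BETWEEN a AND b requires a <= b to match anything

Fix: Swap the bounds so the smaller value comes first

Corrected query:
SELECT id, name, salary FROM employees WHERE salary BETWEEN 59936 AND 138624

Result:
id | name | salary
---+------+-------
1  | Kate | 73452 
3  | Eve  | 76593 
5  | Jack | 81883 
6  | Hank | 101582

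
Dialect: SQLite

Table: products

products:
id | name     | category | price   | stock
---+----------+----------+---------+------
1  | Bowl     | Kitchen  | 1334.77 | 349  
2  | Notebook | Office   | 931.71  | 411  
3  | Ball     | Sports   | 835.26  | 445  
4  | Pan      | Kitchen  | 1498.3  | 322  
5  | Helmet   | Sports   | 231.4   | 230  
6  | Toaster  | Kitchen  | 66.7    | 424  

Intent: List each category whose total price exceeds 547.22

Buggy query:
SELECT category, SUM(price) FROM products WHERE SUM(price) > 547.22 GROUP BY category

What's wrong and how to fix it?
Bug: SUM(price) is an aggregate, but WHERE filters rows before aggregation

Fix: Move the aggregate condition to a HAVING clause

Corrected query:
SELECT category, SUM(price) FROM products GROUP BY category HAVING SUM(price) > 547.22

Result:
category | SUM(price)
---------+-----------
Kitchen  | 2899.77   
Office   | 931.71    
Sports   | 1066.66   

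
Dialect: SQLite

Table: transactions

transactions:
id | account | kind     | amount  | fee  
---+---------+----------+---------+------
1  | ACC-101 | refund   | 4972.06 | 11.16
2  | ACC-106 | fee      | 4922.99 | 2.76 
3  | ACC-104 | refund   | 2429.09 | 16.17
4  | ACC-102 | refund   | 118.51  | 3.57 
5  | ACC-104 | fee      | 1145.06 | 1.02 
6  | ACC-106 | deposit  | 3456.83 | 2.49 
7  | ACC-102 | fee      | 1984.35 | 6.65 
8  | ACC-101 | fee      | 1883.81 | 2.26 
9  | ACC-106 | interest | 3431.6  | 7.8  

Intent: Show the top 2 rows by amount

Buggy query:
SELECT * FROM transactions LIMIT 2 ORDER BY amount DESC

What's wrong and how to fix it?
Bug: ORDER BY cannot follow LIMIT; LIMIT is the final clause

Fix: Sort with ORDER BY, then apply LIMIT

Corrected query:
SELECT * FROM transactions ORDER BY amount DESC LIMIT 2

Result:
id | account | kind   | amount  | fee  
---+---------+--------+---------+------
1  | ACC-101 | refund | 4972.06 | 11.16
2  | ACC-106 | fee    | 4922.99 | 2.76 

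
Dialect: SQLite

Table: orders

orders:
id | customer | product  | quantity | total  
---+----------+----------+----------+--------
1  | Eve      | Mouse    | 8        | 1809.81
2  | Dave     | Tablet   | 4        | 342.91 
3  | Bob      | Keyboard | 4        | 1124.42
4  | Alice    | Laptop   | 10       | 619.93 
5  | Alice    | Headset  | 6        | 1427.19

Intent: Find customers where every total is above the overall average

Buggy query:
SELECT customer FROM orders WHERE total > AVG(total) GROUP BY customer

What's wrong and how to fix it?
Bug: AVG() is an aggregate; it can't sit directly in WHERE

Fix: Compute the overall average in a scalar subquery and compare each group's MIN against it in HAVING

Corrected query:
SELECT customer FROM orders GROUP BY customer HAVING MIN(total) > (SELECT AVG(total) FROM orders)

Result:
customer
--------
Bob     
Eve     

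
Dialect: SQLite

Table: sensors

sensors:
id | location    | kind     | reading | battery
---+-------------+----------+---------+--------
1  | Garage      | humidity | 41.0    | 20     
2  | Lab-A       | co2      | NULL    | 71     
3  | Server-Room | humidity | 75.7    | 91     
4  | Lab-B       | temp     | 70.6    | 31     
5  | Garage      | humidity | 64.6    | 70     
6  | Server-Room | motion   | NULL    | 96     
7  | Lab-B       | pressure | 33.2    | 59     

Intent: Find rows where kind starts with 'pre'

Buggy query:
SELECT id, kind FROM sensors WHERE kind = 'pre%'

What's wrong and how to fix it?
Bug: '=' compares the literal string including the % character; pattern matching needs LIKE

Fix: Use LIKE for wildcard pattern matching

Corrected query:
SELECT id, kind FROM sensors WHERE kind LIKE 'pre%'

Result:
id | kind    
---+---------
7  | pressure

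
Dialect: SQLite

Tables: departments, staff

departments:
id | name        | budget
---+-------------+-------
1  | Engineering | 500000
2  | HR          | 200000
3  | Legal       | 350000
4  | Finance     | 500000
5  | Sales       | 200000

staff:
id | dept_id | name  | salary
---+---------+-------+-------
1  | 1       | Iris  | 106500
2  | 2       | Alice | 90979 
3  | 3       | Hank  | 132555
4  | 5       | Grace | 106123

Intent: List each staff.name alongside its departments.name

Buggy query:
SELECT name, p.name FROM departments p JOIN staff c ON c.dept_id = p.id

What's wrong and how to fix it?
Bug: Both tables have a 'name' column; the unqualified reference is ambiguous

Fix: Prefix ambiguous columns with the table alias

Corrected query:
SELECT c.name, p.name FROM departments p JOIN staff c ON c.dept_id = p.id

Result:
name  | name       
------+------------
Iris  | Engineering
Alice | HR         
Hank  | Legal      
Grace | Sales      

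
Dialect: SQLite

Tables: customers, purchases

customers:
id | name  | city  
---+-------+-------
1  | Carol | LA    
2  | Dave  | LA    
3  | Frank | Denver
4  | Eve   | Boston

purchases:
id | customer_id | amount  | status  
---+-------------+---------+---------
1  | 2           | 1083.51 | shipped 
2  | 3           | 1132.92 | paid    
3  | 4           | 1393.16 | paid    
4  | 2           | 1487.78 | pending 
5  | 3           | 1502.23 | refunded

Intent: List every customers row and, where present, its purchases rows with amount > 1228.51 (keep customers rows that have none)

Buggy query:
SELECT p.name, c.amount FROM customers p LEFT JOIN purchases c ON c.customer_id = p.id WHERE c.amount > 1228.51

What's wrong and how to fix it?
Bug: A WHERE condition on the right-hand table after LEFT JOIN drops unmatched parents

Fix: Move the right-table condition into the ON clause so unmatched parents are kept

Corrected query:
SELECT p.name, c.amount FROM customers p LEFT JOIN purchases c ON c.customer_id = p.id AND c.amount > 1228.51

Result:
name  | amount 
------+--------
Carol | NULL   
Dave  | 1487.78
Frank | 1502.23
Eve   | 1393.16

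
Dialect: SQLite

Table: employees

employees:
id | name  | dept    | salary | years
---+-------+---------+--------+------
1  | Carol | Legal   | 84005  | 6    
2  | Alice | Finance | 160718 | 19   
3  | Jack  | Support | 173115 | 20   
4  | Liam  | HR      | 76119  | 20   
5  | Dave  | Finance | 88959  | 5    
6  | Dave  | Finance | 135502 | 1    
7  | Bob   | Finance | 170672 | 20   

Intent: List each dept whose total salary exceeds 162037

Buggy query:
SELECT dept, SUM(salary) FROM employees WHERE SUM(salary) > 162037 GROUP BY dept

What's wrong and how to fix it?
Bug: SUM(salary) is an aggregate, but WHERE filters rows before aggregation

Fix: Use HAVING (which filters groups after aggregation) instead of WHERE

Corrected query:
SELECT dept, SUM(salary) FROM employees GROUP BY dept HAVING SUM(salary) > 162037

Result:
dept    | SUM(salary)
--------+------------
Finance | 555851     
Support | 173115     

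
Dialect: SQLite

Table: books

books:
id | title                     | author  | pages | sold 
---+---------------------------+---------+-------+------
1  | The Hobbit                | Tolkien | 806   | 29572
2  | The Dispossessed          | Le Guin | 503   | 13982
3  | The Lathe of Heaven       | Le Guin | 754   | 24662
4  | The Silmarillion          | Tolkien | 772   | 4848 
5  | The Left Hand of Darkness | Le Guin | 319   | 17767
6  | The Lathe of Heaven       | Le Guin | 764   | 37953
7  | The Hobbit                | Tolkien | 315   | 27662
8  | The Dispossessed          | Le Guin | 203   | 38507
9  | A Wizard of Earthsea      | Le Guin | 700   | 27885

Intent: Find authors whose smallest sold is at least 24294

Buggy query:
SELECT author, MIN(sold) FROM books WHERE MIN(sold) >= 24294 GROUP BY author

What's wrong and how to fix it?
Bug: MIN() in WHERE is a misuse of aggregate

Fix: Replace WHERE with HAVING after the GROUP BY

Corrected query:
SELECT author, MIN(sold) FROM books GROUP BY author HAVING MIN(sold) >= 24294

Result:
(no rows)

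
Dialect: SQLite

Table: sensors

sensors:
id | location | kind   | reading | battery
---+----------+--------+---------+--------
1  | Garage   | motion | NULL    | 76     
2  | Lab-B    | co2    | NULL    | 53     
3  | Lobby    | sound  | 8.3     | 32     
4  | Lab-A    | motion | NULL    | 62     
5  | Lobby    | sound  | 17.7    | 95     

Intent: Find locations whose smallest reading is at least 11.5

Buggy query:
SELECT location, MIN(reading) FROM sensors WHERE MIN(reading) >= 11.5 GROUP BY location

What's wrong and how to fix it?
Bug: Aggregates like MIN are computed per group after WHERE runs

Fix: Replace WHERE with HAVING after the GROUP BY

Corrected query:
SELECT location, MIN(reading) FROM sensors GROUP BY location HAVING MIN(reading) >= 11.5

Result:
(no rows)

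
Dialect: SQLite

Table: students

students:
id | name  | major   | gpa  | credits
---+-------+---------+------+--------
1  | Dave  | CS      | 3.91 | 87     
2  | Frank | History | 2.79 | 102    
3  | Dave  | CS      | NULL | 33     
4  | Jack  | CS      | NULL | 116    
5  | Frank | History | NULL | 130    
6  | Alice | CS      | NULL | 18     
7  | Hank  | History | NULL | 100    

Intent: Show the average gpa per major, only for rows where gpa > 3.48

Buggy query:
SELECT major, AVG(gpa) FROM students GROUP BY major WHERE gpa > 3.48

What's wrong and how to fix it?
Bug: Row-level WHERE must come before GROUP BY in the clause order

Fix: Place WHERE between FROM and GROUP BY

Corrected query:
SELECT major, AVG(gpa) FROM students WHERE gpa > 3.48 GROUP BY major

Result:
major | AVG(gpa)
------+---------
CS    | 3.91    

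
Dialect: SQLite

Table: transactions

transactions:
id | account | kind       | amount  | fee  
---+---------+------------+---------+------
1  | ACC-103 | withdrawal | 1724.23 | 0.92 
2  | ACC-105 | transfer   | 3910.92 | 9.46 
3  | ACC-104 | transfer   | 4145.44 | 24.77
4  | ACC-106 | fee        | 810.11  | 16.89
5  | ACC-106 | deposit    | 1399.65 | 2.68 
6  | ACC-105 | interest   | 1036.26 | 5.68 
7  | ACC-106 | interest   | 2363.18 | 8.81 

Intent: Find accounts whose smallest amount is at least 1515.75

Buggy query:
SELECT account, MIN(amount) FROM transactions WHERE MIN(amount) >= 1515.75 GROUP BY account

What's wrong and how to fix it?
Bug: MIN() in WHERE is a misuse of aggregate

Fix: Replace WHERE with HAVING after the GROUP BY

Corrected query:
SELECT account, MIN(amount) FROM transactions GROUP BY account HAVING MIN(amount) >= 1515.75

Result:
account | MIN(amount)
--------+------------
ACC-103 | 1724.23    
ACC-104 | 4145.44    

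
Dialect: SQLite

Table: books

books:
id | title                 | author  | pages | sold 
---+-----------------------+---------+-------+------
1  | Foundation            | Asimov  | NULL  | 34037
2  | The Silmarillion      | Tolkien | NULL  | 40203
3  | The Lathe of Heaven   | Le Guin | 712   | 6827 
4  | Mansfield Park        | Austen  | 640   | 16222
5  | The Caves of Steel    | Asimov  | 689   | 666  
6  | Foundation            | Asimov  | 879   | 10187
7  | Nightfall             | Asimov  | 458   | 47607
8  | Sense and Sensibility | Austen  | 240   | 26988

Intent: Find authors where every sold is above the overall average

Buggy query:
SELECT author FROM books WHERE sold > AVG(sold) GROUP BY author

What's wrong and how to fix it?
Bug: WHERE evaluates per row before aggregation, so AVG() is unavailable

Fix: Use a subquery for AVG and a HAVING MIN(...) filter so the condition holds for every row in the group

Corrected query:
SELECT author FROM books GROUP BY author HAVING MIN(sold) > (SELECT AVG(sold) FROM books)

Result:
author 
-------
Tolkien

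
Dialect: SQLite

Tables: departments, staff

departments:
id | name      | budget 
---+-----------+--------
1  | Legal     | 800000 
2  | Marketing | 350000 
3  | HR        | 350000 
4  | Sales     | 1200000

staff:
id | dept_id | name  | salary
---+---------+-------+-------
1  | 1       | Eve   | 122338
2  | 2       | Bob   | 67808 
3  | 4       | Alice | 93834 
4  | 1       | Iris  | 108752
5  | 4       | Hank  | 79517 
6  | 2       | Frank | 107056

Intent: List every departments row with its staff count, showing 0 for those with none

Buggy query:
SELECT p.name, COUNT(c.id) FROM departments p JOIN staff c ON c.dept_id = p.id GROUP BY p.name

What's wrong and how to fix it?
Bug: An inner join excludes parents with zero children

Fix: Switch to LEFT JOIN to retain unmatched parent rows

Corrected query:
SELECT p.name, COUNT(c.id) FROM departments p LEFT JOIN staff c ON c.dept_id = p.id GROUP BY p.name

Result:
name      | COUNT(c.id)
----------+------------
HR        | 0          
Legal     | 2          
Marketing | 2          
Sales     | 2          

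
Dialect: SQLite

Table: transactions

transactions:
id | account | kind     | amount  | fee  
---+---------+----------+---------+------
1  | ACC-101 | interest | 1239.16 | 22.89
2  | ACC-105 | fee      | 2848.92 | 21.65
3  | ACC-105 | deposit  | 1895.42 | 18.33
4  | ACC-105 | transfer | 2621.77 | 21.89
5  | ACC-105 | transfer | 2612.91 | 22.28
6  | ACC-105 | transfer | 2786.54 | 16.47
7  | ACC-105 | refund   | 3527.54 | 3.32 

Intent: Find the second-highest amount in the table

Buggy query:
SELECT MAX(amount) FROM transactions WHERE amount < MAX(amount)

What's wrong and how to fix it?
Bug: The inner MAX is an aggregate inside WHERE, which is not allowed

Fix: Put the inner MAX in a scalar subquery

Corrected query:
SELECT MAX(amount) FROM transactions WHERE amount < (SELECT MAX(amount) FROM transactions)

Result:
MAX(amount)
-----------
2848.92    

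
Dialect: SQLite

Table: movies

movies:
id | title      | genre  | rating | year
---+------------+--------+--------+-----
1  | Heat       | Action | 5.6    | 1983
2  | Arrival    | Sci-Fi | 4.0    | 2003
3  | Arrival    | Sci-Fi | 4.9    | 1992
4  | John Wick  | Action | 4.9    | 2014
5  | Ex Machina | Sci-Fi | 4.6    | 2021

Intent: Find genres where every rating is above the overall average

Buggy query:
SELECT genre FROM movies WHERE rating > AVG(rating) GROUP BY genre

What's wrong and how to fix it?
Bug: WHERE evaluates per row before aggregation, so AVG() is unavailable

Fix: Use a subquery for AVG and a HAVING MIN(...) filter so the condition holds for every row in the group

Corrected query:
SELECT genre FROM movies GROUP BY genre HAVING MIN(rating) > (SELECT AVG(rating) FROM movies)

Result:
genre 
------
Action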